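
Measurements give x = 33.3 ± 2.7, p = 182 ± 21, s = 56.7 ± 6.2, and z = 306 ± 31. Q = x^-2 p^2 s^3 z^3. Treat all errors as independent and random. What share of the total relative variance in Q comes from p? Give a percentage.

(δQ/Q)² = (-2·δx/x)² + (2·δp/p)² + (3·δs/s)² + (3·δz/z)²
  x term: (-2×0.0811)² = 0.0263
  p term: (2×0.115)² = 0.0533
  s term: (3×0.109)² = 0.108
  z term: (3×0.101)² = 0.0924
Total = 0.280. Share from p = 0.0533/0.280 = 0.191.

19.1%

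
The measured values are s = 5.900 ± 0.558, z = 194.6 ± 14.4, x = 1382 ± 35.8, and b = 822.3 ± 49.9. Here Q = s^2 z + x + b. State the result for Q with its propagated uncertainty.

Let p = s^2·z = 6774. δp/p = √((2·δs/s)² + (1·δz/z)²) = √(0.0358 + 0.00548) = 0.203, so δp = 1380.
Q = p + x + b: δQ = √(δp² + δx² + δb²) = √(1.89e+06 + 1280 + 2490) = 1380
Q = 8978.

8978 ± 1380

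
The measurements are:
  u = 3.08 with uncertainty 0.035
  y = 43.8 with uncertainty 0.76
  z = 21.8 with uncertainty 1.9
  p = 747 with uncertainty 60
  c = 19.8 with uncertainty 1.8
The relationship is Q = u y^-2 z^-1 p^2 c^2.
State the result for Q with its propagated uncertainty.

Since Q is a product/quotient, work with relative uncertainties:
  (1·δu/u)² = (1×0.0114)² = 0.000129;  (-2·δy/y)² = (-2×0.0174)² = 0.00120;  (-1·δz/z)² = (-1×0.0872)² = 0.00760;  (2·δp/p)² = (2×0.0803)² = 0.0258;  (2·δc/c)² = (2×0.0909)² = 0.0331
δQ/Q = √(0.0678) = 0.260
Q = 16100, so δQ = 0.260 × 16100 = 4190.

16100 ± 4190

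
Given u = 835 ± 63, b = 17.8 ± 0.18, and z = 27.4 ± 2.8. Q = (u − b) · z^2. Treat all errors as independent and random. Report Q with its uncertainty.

Let w = u − b = 817. δw = √(δu² + δb²) = √(3970 + 0.0324) = 63.0, so δw/w = 0.0771.
Q is then a monomial in w, z:
δQ/Q = √((δw/w)² + (2·δz/z)²) = √(0.00594 + 0.0418) = 0.218
Q = 6.14e+05, so δQ = 0.218 × 6.14e+05 = 1.34e+05.

(6.14 ± 1.34) × 10^5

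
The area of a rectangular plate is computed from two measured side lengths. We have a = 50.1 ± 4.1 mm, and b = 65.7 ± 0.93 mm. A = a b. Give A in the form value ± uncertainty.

3290 ± 273 mm^2

For a monomial A ∝ a, b, fractional errors add in quadrature:
  (1·δa/a)² = (1×0.0818)² = 0.00670;  (1·δb/b)² = (1×0.0142)² = 0.000200
δA/A = √(0.00690) = 0.0831
A = 3290 mm^2, so δA = 0.0831 × 3290 = 273 mm^2.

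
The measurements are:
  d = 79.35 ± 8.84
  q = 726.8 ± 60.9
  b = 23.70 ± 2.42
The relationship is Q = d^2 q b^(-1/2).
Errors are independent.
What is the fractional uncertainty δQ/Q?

0.243

Each factor contributes (exponent × relative error)² to (δQ/Q)²:
  (2·δd/d)² = (2×0.111)² = 0.0496;  (1·δq/q)² = (1×0.0838)² = 0.00702;  (−½·δb/b)² = (-0.5×0.102)² = 0.00261
δQ/Q = √(0.0593) = 0.243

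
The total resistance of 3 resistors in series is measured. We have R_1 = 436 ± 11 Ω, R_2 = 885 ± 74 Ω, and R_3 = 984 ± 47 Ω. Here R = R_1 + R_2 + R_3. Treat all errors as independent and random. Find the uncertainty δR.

88.4 Ω

Each term contributes (cᵢ δxᵢ)² to (δR)²:
  (δR_1)² = 121;  (δR_2)² = 5480;  (δR_3)² = 2210
δR = √(7810) = 88.4 Ω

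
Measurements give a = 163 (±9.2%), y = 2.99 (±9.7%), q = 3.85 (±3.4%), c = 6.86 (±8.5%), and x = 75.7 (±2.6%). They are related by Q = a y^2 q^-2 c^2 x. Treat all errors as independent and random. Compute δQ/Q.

Since Q is a product/quotient, work with relative uncertainties:
  (1·δa/a)² = (1×0.0920)² = 0.00846;  (2·δy/y)² = (2×0.0970)² = 0.0376;  (-2·δq/q)² = (-2×0.0340)² = 0.00462;  (2·δc/c)² = (2×0.0850)² = 0.0289;  (1·δx/x)² = (1×0.0260)² = 0.000676
δQ/Q = √(0.0803) = 0.283

0.283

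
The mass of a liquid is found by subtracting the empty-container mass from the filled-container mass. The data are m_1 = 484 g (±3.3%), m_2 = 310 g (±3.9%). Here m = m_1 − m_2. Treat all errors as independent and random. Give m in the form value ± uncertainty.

For a sum/difference, combine absolute errors in quadrature:
  (δm_1)² = 255;  (δm_2)² = 146
δm = √(401) = 20.0 g
m = 174 g.

174 ± 20.0 g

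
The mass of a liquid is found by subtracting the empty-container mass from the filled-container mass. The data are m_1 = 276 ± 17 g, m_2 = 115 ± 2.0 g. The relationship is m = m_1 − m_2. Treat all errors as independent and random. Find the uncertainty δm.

17.1 g

Each term contributes (cᵢ δxᵢ)² to (δm)²:
  (δm_1)² = 289;  (δm_2)² = 4.00
δm = √(293) = 17.1 g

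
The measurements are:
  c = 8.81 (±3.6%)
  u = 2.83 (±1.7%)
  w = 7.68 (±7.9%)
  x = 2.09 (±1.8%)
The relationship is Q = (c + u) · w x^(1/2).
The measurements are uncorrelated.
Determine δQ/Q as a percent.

Let h = c + u = 11.6. δh = √(δc² + δu²) = √(0.101 + 0.00231) = 0.321, so δh/h = 0.0276.
Q is then a monomial in h, w, x:
δQ/Q = √((δh/h)² + (1·δw/w)² + (½·δx/x)²) = √(0.000760 + 0.00624 + 8.1e-05) = 0.0842

8.42%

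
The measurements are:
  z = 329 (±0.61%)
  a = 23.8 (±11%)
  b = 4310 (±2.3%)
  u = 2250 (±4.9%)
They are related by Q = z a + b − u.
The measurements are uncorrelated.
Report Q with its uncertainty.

Let p = z·a = 7830. δp/p = √((1·δz/z)² + (1·δa/a)²) = √(3.72e-05 + 0.0121) = 0.110, so δp = 863.
Q = p + b − u: δQ = √(δp² + δb² + δu²) = √(7.44e+05 + 9830 + 12200) = 875
Q = 9890.

9890 ± 875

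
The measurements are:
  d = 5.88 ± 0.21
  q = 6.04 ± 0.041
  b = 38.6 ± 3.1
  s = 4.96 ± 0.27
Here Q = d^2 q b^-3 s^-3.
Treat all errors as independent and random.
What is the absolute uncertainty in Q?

Since Q is a product/quotient, work with relative uncertainties:
  (2·δd/d)² = (2×0.0357)² = 0.00510;  (1·δq/q)² = (1×0.00679)² = 4.61e-05;  (-3·δb/b)² = (-3×0.0803)² = 0.0580;  (-3·δs/s)² = (-3×0.0544)² = 0.0267
δQ/Q = √(0.0899) = 0.300
Q = 2.98e-05, so δQ = 0.300 × 2.98e-05 = 8.92e-06.

8.92e-06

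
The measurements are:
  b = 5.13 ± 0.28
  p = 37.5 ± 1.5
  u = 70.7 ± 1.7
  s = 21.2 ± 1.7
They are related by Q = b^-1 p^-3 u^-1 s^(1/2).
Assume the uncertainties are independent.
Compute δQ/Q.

0.140

Since Q is a product/quotient, work with relative uncertainties:
  (-1·δb/b)² = (-1×0.0546)² = 0.00298;  (-3·δp/p)² = (-3×0.0400)² = 0.0144;  (-1·δu/u)² = (-1×0.0240)² = 0.000578;  (½·δs/s)² = (0.5×0.0802)² = 0.00161
δQ/Q = √(0.0196) = 0.140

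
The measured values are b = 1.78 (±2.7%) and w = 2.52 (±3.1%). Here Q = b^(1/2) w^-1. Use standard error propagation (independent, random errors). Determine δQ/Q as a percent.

For a monomial Q ∝ b^(1/2), w^-1, fractional errors add in quadrature:
  (½·δb/b)² = (0.5×0.0270)² = 0.000182;  (-1·δw/w)² = (-1×0.0310)² = 0.000961
δQ/Q = √(0.00114) = 0.0338

3.38%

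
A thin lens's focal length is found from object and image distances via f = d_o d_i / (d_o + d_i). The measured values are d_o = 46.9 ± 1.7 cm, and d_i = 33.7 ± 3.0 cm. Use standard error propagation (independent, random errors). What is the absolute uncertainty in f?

1.06 cm

∂f/∂d_o = (d_i/(d_o+d_i))² = 0.175;  ∂f/∂d_i = (d_o/(d_o+d_i))² = 0.339
δf = √((∂f/∂d_o · δd_o)² + (∂f/∂d_i · δd_i)²) = √(0.0883 + 1.03) = 1.06 cm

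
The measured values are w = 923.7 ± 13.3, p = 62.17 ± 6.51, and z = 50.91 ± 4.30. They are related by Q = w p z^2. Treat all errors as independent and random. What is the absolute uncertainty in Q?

2.97e+07

Since Q is a product/quotient, work with relative uncertainties:
  (1·δw/w)² = (1×0.0144)² = 0.000207;  (1·δp/p)² = (1×0.105)² = 0.0110;  (2·δz/z)² = (2×0.0845)² = 0.0285
δQ/Q = √(0.0397) = 0.199
Q = 1.488e+08, so δQ = 0.199 × 1.488e+08 = 2.97e+07.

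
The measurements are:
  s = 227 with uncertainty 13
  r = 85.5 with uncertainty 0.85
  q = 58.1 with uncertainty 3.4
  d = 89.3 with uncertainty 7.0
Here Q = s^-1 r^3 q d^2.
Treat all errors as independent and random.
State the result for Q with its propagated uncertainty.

Relative error in a monomial: (δQ/Q)² = Σ (nᵢ · δxᵢ/xᵢ)².
  (-1·δs/s)² = (-1×0.0573)² = 0.00328;  (3·δr/r)² = (3×0.00994)² = 0.000890;  (1·δq/q)² = (1×0.0585)² = 0.00342;  (2·δd/d)² = (2×0.0784)² = 0.0246
δQ/Q = √(0.0322) = 0.179
Q = 1.28e+09, so δQ = 0.179 × 1.28e+09 = 2.29e+08.

(1.28 ± 0.229) × 10^9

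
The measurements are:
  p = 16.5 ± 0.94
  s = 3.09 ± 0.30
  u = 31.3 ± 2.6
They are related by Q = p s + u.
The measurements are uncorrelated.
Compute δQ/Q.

Let w = p·s = 51.0. δw/w = √((1·δp/p)² + (1·δs/s)²) = √(0.00325 + 0.00943) = 0.113, so δw = 5.74.
Q = w + u: δQ = √(δw² + δu²) = √(32.9 + 6.76) = 6.30
Q = 82.3, so δQ/Q = 6.30/82.3 = 0.0766.

0.0766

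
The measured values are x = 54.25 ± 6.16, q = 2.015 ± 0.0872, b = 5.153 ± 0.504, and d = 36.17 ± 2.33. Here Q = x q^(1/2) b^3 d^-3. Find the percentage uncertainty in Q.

Relative error in a monomial: (δQ/Q)² = Σ (nᵢ · δxᵢ/xᵢ)².
  (1·δx/x)² = (1×0.114)² = 0.0129;  (½·δq/q)² = (0.5×0.0433)² = 0.000468;  (3·δb/b)² = (3×0.0978)² = 0.0861;  (-3·δd/d)² = (-3×0.0644)² = 0.0373
δQ/Q = √(0.137) = 0.370

37.0%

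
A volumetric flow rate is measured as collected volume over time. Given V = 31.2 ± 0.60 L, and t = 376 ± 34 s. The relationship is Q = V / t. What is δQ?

0.00767 L/s

Each factor contributes (exponent × relative error)² to (δQ/Q)²:
  (1·δV/V)² = (1×0.0192)² = 0.000370;  (-1·δt/t)² = (-1×0.0904)² = 0.00818
δQ/Q = √(0.00855) = 0.0924
Q = 0.0830 L/s, so δQ = 0.0924 × 0.0830 = 0.00767 L/s.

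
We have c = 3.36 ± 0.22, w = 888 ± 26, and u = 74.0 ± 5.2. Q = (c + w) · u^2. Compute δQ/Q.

Let h = c + w = 891. δh = √(δc² + δw²) = √(0.0484 + 676) = 26.0, so δh/h = 0.0292.
Q is then a monomial in h, u:
δQ/Q = √((δh/h)² + (2·δu/u)²) = √(0.000851 + 0.0198) = 0.144

0.144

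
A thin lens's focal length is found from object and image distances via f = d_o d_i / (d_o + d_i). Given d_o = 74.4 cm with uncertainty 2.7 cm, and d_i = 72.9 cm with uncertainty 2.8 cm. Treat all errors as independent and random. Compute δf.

∂f/∂d_o = (d_i/(d_o+d_i))² = 0.245;  ∂f/∂d_i = (d_o/(d_o+d_i))² = 0.255
δf = √((∂f/∂d_o · δd_o)² + (∂f/∂d_i · δd_i)²) = √(0.437 + 0.510) = 0.973 cm

0.973 cm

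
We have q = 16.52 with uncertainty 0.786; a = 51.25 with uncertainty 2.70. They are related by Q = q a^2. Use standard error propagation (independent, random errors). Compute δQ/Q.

0.116

Q is a product of powers, so relative uncertainties combine in quadrature:
  (1·δq/q)² = (1×0.0476)² = 0.00226;  (2·δa/a)² = (2×0.0527)² = 0.0111
δQ/Q = √(0.0134) = 0.116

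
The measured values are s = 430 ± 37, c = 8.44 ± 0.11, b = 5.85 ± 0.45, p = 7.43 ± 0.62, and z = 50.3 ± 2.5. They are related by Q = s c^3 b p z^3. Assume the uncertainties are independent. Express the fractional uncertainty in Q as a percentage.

Since Q is a product/quotient, work with relative uncertainties:
  (1·δs/s)² = (1×0.0860)² = 0.00740;  (3·δc/c)² = (3×0.0130)² = 0.00153;  (1·δb/b)² = (1×0.0769)² = 0.00592;  (1·δp/p)² = (1×0.0834)² = 0.00696;  (3·δz/z)² = (3×0.0497)² = 0.0222
δQ/Q = √(0.0440) = 0.210

21.0%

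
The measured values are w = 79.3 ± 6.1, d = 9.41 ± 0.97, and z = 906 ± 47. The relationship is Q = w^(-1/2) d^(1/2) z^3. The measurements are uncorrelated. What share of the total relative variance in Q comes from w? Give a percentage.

(δQ/Q)² = (−½·δw/w)² + (½·δd/d)² + (3·δz/z)²
  w term: (-0.5×0.0769)² = 0.00148
  d term: (0.5×0.103)² = 0.00266
  z term: (3×0.0519)² = 0.0242
Total = 0.0284. Share from w = 0.00148/0.0284 = 0.0522.

5.22%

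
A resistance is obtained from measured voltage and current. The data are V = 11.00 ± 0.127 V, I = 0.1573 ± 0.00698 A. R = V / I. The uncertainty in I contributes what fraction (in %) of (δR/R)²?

93.7%

(δR/R)² = (1·δV/V)² + (-1·δI/I)²
  V term: (1×0.0115)² = 0.000133
  I term: (-1×0.0444)² = 0.00197
Total = 0.00210. Share from I = 0.00197/0.00210 = 0.937.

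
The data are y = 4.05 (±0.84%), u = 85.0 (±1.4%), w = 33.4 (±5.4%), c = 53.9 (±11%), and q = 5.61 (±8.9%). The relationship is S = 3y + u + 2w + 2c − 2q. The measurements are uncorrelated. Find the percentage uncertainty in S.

4.79%

S is a linear combination, so absolute uncertainties add in quadrature:
  (3·δy)² = 0.0104;  (δu)² = 1.42;  (2·δw)² = 13.0;  (2·δc)² = 141;  (2·δq)² = 0.997
δS = √(156) = 12.5
S = 261, so δS/S = 12.5/261 = 0.0479.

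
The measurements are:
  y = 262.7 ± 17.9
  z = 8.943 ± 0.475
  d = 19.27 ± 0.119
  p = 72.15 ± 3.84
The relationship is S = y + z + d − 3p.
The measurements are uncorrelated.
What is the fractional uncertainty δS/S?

For a sum/difference, combine absolute errors in quadrature:
  (δy)² = 320;  (δz)² = 0.226;  (δd)² = 0.0142;  (3·δp)² = 133
δS = √(453) = 21.3
S = 74.46, so δS/S = 21.3/74.46 = 0.286.

0.286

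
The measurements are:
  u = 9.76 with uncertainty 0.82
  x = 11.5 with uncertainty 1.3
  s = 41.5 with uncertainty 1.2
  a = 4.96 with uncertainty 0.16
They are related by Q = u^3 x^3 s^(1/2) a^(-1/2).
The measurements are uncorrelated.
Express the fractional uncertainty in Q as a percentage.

Since Q is a product/quotient, work with relative uncertainties:
  (3·δu/u)² = (3×0.0840)² = 0.0635;  (3·δx/x)² = (3×0.113)² = 0.115;  (½·δs/s)² = (0.5×0.0289)² = 0.000209;  (−½·δa/a)² = (-0.5×0.0323)² = 0.000260
δQ/Q = √(0.179) = 0.423

42.3%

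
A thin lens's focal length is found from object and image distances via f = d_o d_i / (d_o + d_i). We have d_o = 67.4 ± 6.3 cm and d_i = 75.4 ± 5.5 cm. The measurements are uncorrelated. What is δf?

∂f/∂d_o = (d_i/(d_o+d_i))² = 0.279;  ∂f/∂d_i = (d_o/(d_o+d_i))² = 0.223
δf = √((∂f/∂d_o · δd_o)² + (∂f/∂d_i · δd_i)²) = √(3.08 + 1.50) = 2.14 cm

2.14 cm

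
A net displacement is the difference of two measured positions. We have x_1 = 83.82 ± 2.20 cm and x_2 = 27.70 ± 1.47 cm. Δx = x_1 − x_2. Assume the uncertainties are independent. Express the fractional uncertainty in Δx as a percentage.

4.71%

Absolute uncertainties add in quadrature for a linear combination:
  (δx_1)² = 4.84;  (δx_2)² = 2.16
δΔx = √(7.00) = 2.65 cm
Δx = 56.12 cm, so δΔx/Δx = 2.65/56.12 = 0.0471.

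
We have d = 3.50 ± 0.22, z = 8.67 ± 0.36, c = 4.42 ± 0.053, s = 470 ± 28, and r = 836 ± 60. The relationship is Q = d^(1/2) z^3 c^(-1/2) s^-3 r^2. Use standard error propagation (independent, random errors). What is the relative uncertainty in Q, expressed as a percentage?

26.3%

Products/powers → add relative errors in quadrature, weighted by exponent:
  (½·δd/d)² = (0.5×0.0629)² = 0.000988;  (3·δz/z)² = (3×0.0415)² = 0.0155;  (−½·δc/c)² = (-0.5×0.0120)² = 3.59e-05;  (-3·δs/s)² = (-3×0.0596)² = 0.0319;  (2·δr/r)² = (2×0.0718)² = 0.0206
δQ/Q = √(0.0691) = 0.263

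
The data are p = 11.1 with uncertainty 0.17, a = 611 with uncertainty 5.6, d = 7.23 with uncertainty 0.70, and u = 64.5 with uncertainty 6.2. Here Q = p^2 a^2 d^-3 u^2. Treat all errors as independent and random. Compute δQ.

Products/powers → add relative errors in quadrature, weighted by exponent:
  (2·δp/p)² = (2×0.0153)² = 0.000938;  (2·δa/a)² = (2×0.00917)² = 0.000336;  (-3·δd/d)² = (-3×0.0968)² = 0.0844;  (2·δu/u)² = (2×0.0961)² = 0.0370
δQ/Q = √(0.123) = 0.350
Q = 5.06e+08, so δQ = 0.350 × 5.06e+08 = 1.77e+08.

1.77e+08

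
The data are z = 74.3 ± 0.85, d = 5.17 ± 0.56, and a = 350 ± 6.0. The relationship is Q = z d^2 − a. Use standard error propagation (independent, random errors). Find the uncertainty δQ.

Let p = z·d^2 = 1990. δp/p = √((1·δz/z)² + (2·δd/d)²) = √(0.000131 + 0.0469) = 0.217, so δp = 431.
Q = p − a: δQ = √(δp² + δa²) = √(1.86e+05 + 36.0) = 431

431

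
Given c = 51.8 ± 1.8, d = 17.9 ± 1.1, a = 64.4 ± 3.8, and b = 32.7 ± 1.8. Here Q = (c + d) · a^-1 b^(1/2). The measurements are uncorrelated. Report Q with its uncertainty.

Let u = c + d = 69.7. δu = √(δc² + δd²) = √(3.24 + 1.21) = 2.11, so δu/u = 0.0303.
Q is then a monomial in u, a, b:
δQ/Q = √((δu/u)² + (-1·δa/a)² + (½·δb/b)²) = √(0.000916 + 0.00348 + 0.000758) = 0.0718
Q = 6.19, so δQ = 0.0718 × 6.19 = 0.444.

6.19 ± 0.444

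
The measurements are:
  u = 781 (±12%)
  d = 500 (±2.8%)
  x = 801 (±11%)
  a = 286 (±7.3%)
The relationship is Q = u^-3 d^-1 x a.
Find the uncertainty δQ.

3.7e-07

Each factor contributes (exponent × relative error)² to (δQ/Q)²:
  (-3·δu/u)² = (-3×0.120)² = 0.130;  (-1·δd/d)² = (-1×0.0280)² = 0.000784;  (1·δx/x)² = (1×0.110)² = 0.0121;  (1·δa/a)² = (1×0.0730)² = 0.00533
δQ/Q = √(0.148) = 0.384
Q = 9.62e-07, so δQ = 0.384 × 9.62e-07 = 3.7e-07.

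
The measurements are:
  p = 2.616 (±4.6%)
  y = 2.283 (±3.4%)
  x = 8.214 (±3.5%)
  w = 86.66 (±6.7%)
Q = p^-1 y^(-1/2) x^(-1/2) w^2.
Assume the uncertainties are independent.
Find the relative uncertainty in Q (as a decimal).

0.144

For a monomial Q ∝ p^-1, y^(-1/2), x^(-1/2), w^2, fractional errors add in quadrature:
  (-1·δp/p)² = (-1×0.0460)² = 0.00212;  (−½·δy/y)² = (-0.5×0.0340)² = 0.000289;  (−½·δx/x)² = (-0.5×0.0350)² = 0.000306;  (2·δw/w)² = (2×0.0670)² = 0.0180
δQ/Q = √(0.0207) = 0.144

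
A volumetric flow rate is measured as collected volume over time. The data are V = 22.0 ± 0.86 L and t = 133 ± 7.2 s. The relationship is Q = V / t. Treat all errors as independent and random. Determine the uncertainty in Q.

0.0110 L/s

Since Q is a product/quotient, work with relative uncertainties:
  (1·δV/V)² = (1×0.0391)² = 0.00153;  (-1·δt/t)² = (-1×0.0541)² = 0.00293
δQ/Q = √(0.00446) = 0.0668
Q = 0.165 L/s, so δQ = 0.0668 × 0.165 = 0.0110 L/s.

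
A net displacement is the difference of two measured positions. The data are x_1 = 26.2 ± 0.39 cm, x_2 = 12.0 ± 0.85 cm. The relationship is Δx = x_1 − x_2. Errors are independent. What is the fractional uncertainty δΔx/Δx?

Each term contributes (cᵢ δxᵢ)² to (δΔx)²:
  (δx_1)² = 0.152;  (δx_2)² = 0.722
δΔx = √(0.875) = 0.935 cm
Δx = 14.2 cm, so δΔx/Δx = 0.935/14.2 = 0.0659.

0.0659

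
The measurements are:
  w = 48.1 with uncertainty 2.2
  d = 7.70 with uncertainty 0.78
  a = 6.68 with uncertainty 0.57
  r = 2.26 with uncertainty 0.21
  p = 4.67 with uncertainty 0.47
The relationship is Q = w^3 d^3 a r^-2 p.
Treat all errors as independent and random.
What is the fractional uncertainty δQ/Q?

0.404

Relative error in a monomial: (δQ/Q)² = Σ (nᵢ · δxᵢ/xᵢ)².
  (3·δw/w)² = (3×0.0457)² = 0.0188;  (3·δd/d)² = (3×0.101)² = 0.0924;  (1·δa/a)² = (1×0.0853)² = 0.00728;  (-2·δr/r)² = (-2×0.0929)² = 0.0345;  (1·δp/p)² = (1×0.101)² = 0.0101
δQ/Q = √(0.163) = 0.404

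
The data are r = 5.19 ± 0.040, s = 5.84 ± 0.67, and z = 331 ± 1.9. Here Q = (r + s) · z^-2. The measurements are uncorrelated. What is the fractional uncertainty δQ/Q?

Let u = r + s = 11.0. δu = √(δr² + δs²) = √(0.00160 + 0.449) = 0.671, so δu/u = 0.0609.
Q is then a monomial in u, z:
δQ/Q = √((δu/u)² + (-2·δz/z)²) = √(0.00370 + 0.000132) = 0.0619

0.0619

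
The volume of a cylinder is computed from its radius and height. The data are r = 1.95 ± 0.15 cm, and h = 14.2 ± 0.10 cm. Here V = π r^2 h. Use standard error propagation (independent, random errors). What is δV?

26.1 cm^3

Products/powers → add relative errors in quadrature, weighted by exponent:
  (2·δr/r)² = (2×0.0769)² = 0.0237;  (1·δh/h)² = (1×0.00704)² = 4.96e-05
δV/V = √(0.0237) = 0.154
V = 170 cm^3, so δV = 0.154 × 170 = 26.1 cm^3.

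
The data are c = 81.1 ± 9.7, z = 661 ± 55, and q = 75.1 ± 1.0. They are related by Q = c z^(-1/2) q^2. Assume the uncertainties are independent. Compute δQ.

2300

Q is a product of powers, so relative uncertainties combine in quadrature:
  (1·δc/c)² = (1×0.120)² = 0.0143;  (−½·δz/z)² = (-0.5×0.0832)² = 0.00173;  (2·δq/q)² = (2×0.0133)² = 0.000709
δQ/Q = √(0.0167) = 0.129
Q = 17800, so δQ = 0.129 × 17800 = 2300.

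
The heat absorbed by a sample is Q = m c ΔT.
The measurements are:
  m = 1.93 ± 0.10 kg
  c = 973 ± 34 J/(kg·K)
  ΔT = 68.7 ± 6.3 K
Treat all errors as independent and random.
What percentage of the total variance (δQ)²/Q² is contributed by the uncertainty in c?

(δQ/Q)² = (1·δm/m)² + (1·δc/c)² + (1·δΔT/ΔT)²
  m term: (1×0.0518)² = 0.00268
  c term: (1×0.0349)² = 0.00122
  ΔT term: (1×0.0917)² = 0.00841
Total = 0.0123. Share from c = 0.00122/0.0123 = 0.0992.

9.92%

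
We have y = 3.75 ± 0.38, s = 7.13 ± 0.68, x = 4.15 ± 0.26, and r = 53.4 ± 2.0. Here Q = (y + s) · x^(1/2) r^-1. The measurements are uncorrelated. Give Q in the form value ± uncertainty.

Let u = y + s = 10.9. δu = √(δy² + δs²) = √(0.144 + 0.462) = 0.779, so δu/u = 0.0716.
Q is then a monomial in u, x, r:
δQ/Q = √((δu/u)² + (½·δx/x)² + (-1·δr/r)²) = √(0.00513 + 0.000981 + 0.00140) = 0.0867
Q = 0.415, so δQ = 0.0867 × 0.415 = 0.0360.

0.415 ± 0.0360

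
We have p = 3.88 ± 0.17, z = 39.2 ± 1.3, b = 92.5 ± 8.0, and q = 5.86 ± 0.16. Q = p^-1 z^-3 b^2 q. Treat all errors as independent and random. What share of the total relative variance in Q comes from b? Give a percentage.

70.4%

(δQ/Q)² = (-1·δp/p)² + (-3·δz/z)² + (2·δb/b)² + (1·δq/q)²
  p term: (-1×0.0438)² = 0.00192
  z term: (-3×0.0332)² = 0.00990
  b term: (2×0.0865)² = 0.0299
  q term: (1×0.0273)² = 0.000745
Total = 0.0425. Share from b = 0.0299/0.0425 = 0.704.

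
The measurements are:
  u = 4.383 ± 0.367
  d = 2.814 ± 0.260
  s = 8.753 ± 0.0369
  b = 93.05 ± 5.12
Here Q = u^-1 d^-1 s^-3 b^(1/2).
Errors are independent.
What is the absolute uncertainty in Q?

Products/powers → add relative errors in quadrature, weighted by exponent:
  (-1·δu/u)² = (-1×0.0837)² = 0.00701;  (-1·δd/d)² = (-1×0.0924)² = 0.00854;  (-3·δs/s)² = (-3×0.00422)² = 0.000160;  (½·δb/b)² = (0.5×0.0550)² = 0.000757
δQ/Q = √(0.0165) = 0.128
Q = 0.001166, so δQ = 0.128 × 0.001166 = 0.000150.

0.000150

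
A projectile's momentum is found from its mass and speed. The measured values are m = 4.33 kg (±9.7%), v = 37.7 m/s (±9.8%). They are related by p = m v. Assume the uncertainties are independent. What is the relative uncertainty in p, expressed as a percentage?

Each factor contributes (exponent × relative error)² to (δp/p)²:
  (1·δm/m)² = (1×0.0970)² = 0.00941;  (1·δv/v)² = (1×0.0980)² = 0.00960
δp/p = √(0.0190) = 0.138

13.8%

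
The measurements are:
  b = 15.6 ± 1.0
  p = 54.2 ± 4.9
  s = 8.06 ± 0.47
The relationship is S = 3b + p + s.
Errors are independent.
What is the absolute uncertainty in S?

Sums and differences: (δS)² = Σ (cᵢ δxᵢ)².
  (3·δb)² = 9.00;  (δp)² = 24.0;  (δs)² = 0.221
δS = √(33.2) = 5.76

5.76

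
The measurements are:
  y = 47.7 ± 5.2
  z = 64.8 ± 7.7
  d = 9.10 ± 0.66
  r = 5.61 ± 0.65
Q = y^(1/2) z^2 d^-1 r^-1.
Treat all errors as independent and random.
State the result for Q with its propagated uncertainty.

Relative error in a monomial: (δQ/Q)² = Σ (nᵢ · δxᵢ/xᵢ)².
  (½·δy/y)² = (0.5×0.109)² = 0.00297;  (2·δz/z)² = (2×0.119)² = 0.0565;  (-1·δd/d)² = (-1×0.0725)² = 0.00526;  (-1·δr/r)² = (-1×0.116)² = 0.0134
δQ/Q = √(0.0781) = 0.280
Q = 568, so δQ = 0.280 × 568 = 159.

568 ± 159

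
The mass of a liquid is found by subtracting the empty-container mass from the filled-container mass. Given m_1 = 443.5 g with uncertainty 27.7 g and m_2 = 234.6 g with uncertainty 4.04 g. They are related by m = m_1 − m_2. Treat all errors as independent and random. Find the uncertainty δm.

Absolute uncertainties add in quadrature for a linear combination:
  (δm_1)² = 767;  (δm_2)² = 16.3
δm = √(784) = 28.0 g

28.0 g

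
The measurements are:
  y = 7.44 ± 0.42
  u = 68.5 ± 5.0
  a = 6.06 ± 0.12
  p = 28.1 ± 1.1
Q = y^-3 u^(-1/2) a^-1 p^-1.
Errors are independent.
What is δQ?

Each factor contributes (exponent × relative error)² to (δQ/Q)²:
  (-3·δy/y)² = (-3×0.0565)² = 0.0287;  (−½·δu/u)² = (-0.5×0.0730)² = 0.00133;  (-1·δa/a)² = (-1×0.0198)² = 0.000392;  (-1·δp/p)² = (-1×0.0391)² = 0.00153
δQ/Q = √(0.0319) = 0.179
Q = 1.72e-06, so δQ = 0.179 × 1.72e-06 = 3.08e-07.

3.08e-07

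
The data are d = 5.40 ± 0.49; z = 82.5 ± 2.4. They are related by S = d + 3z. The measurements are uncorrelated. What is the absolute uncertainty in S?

Each term contributes (cᵢ δxᵢ)² to (δS)²:
  (δd)² = 0.240;  (3·δz)² = 51.8
δS = √(52.1) = 7.22

7.22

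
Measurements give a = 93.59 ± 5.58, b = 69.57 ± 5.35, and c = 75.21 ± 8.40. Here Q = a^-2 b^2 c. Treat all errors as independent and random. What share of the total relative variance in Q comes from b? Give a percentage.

47.0%

(δQ/Q)² = (-2·δa/a)² + (2·δb/b)² + (1·δc/c)²
  a term: (-2×0.0596)² = 0.0142
  b term: (2×0.0769)² = 0.0237
  c term: (1×0.112)² = 0.0125
Total = 0.0503. Share from b = 0.0237/0.0503 = 0.470.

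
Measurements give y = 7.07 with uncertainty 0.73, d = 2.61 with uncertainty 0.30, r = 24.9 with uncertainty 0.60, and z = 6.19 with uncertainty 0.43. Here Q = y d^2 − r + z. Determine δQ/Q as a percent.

41.3%

Let p = y·d^2 = 48.2. δp/p = √((1·δy/y)² + (2·δd/d)²) = √(0.0107 + 0.0528) = 0.252, so δp = 12.1.
Q = p − r + z: δQ = √(δp² + δr² + δz²) = √(147 + 0.360 + 0.185) = 12.2
Q = 29.5, so δQ/Q = 12.2/29.5 = 0.413.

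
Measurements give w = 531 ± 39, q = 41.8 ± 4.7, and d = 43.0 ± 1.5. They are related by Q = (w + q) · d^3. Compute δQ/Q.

Let u = w + q = 573. δu = √(δw² + δq²) = √(1520 + 22.1) = 39.3, so δu/u = 0.0686.
Q is then a monomial in u, d:
δQ/Q = √((δu/u)² + (3·δd/d)²) = √(0.00470 + 0.0110) = 0.125

0.125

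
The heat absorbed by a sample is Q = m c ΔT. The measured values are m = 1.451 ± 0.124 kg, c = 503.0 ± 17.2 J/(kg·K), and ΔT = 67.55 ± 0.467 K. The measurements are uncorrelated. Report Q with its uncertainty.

49300 ± 4550 J

Since Q is a product/quotient, work with relative uncertainties:
  (1·δm/m)² = (1×0.0855)² = 0.00730;  (1·δc/c)² = (1×0.0342)² = 0.00117;  (1·δΔT/ΔT)² = (1×0.00691)² = 4.78e-05
δQ/Q = √(0.00852) = 0.0923
Q = 49300 J, so δQ = 0.0923 × 49300 = 4550 J.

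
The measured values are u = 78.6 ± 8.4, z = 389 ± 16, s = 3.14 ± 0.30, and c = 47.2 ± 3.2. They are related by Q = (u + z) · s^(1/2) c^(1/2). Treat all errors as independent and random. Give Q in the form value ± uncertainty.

5690 ± 399

Let w = u + z = 468. δw = √(δu² + δz²) = √(70.6 + 256) = 18.1, so δw/w = 0.0386.
Q is then a monomial in w, s, c:
δQ/Q = √((δw/w)² + (½·δs/s)² + (½·δc/c)²) = √(0.00149 + 0.00228 + 0.00115) = 0.0702
Q = 5690, so δQ = 0.0702 × 5690 = 399.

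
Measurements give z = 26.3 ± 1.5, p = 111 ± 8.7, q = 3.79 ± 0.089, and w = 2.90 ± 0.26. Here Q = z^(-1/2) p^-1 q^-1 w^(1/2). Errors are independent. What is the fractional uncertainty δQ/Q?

0.0976

For a monomial Q ∝ z^(-1/2), p^-1, q^-1, w^(1/2), fractional errors add in quadrature:
  (−½·δz/z)² = (-0.5×0.0570)² = 0.000813;  (-1·δp/p)² = (-1×0.0784)² = 0.00614;  (-1·δq/q)² = (-1×0.0235)² = 0.000551;  (½·δw/w)² = (0.5×0.0897)² = 0.00201
δQ/Q = √(0.00952) = 0.0976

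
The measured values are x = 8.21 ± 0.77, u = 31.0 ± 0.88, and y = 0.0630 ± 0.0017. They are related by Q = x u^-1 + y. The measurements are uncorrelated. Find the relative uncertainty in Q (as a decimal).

Let p = x·u^-1 = 0.265. δp/p = √((1·δx/x)² + (-1·δu/u)²) = √(0.00880 + 0.000806) = 0.0980, so δp = 0.0260.
Q = p + y: δQ = √(δp² + δy²) = √(0.000673 + 2.89e-06) = 0.0260
Q = 0.328, so δQ/Q = 0.0260/0.328 = 0.0793.

0.0793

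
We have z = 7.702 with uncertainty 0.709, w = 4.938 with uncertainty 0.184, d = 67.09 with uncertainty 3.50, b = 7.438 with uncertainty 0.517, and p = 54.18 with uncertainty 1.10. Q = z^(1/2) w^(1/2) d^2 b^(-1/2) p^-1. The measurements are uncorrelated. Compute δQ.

23.0

Relative error in a monomial: (δQ/Q)² = Σ (nᵢ · δxᵢ/xᵢ)².
  (½·δz/z)² = (0.5×0.0921)² = 0.00212;  (½·δw/w)² = (0.5×0.0373)² = 0.000347;  (2·δd/d)² = (2×0.0522)² = 0.0109;  (−½·δb/b)² = (-0.5×0.0695)² = 0.00121;  (-1·δp/p)² = (-1×0.0203)² = 0.000412
δQ/Q = √(0.0150) = 0.122
Q = 187.9, so δQ = 0.122 × 187.9 = 23.0.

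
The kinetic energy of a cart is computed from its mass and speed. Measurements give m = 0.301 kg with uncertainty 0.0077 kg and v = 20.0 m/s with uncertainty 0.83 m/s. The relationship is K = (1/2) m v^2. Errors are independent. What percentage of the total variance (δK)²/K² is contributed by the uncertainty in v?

91.3%

(δK/K)² = (1·δm/m)² + (2·δv/v)²
  m term: (1×0.0256)² = 0.000654
  v term: (2×0.0415)² = 0.00689
Total = 0.00754. Share from v = 0.00689/0.00754 = 0.913.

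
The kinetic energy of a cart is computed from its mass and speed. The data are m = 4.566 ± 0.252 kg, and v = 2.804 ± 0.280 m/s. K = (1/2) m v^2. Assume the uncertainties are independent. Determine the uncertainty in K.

For a monomial K ∝ m, v^2, fractional errors add in quadrature:
  (1·δm/m)² = (1×0.0552)² = 0.00305;  (2·δv/v)² = (2×0.0999)² = 0.0399
δK/K = √(0.0429) = 0.207
K = 17.95 J, so δK = 0.207 × 17.95 = 3.72 J.

3.72 J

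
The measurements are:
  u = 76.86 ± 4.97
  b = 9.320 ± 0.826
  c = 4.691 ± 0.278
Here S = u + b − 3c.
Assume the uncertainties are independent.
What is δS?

5.11

Absolute uncertainties add in quadrature for a linear combination:
  (δu)² = 24.7;  (δb)² = 0.682;  (3·δc)² = 0.696
δS = √(26.1) = 5.11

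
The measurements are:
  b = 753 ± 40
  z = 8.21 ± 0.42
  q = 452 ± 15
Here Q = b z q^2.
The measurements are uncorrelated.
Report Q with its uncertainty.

Since Q is a product/quotient, work with relative uncertainties:
  (1·δb/b)² = (1×0.0531)² = 0.00282;  (1·δz/z)² = (1×0.0512)² = 0.00262;  (2·δq/q)² = (2×0.0332)² = 0.00441
δQ/Q = √(0.00984) = 0.0992
Q = 1.26e+09, so δQ = 0.0992 × 1.26e+09 = 1.25e+08.

(1.26 ± 0.125) × 10^9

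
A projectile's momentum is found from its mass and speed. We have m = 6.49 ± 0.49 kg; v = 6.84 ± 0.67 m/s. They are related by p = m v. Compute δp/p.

p is a product of powers, so relative uncertainties combine in quadrature:
  (1·δm/m)² = (1×0.0755)² = 0.00570;  (1·δv/v)² = (1×0.0980)² = 0.00959
δp/p = √(0.0153) = 0.124

0.124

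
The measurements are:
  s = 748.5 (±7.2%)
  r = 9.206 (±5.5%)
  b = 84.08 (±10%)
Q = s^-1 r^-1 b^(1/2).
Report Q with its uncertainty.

Q is a product of powers, so relative uncertainties combine in quadrature:
  (-1·δs/s)² = (-1×0.0720)² = 0.00518;  (-1·δr/r)² = (-1×0.0550)² = 0.00302;  (½·δb/b)² = (0.5×0.100)² = 0.00250
δQ/Q = √(0.0107) = 0.103
Q = 0.001331, so δQ = 0.103 × 0.001331 = 0.000138.

0.001331 ± 0.000138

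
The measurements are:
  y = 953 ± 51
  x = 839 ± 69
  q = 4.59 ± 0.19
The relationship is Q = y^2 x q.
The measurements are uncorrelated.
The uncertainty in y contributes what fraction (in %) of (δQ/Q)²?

57.5%

(δQ/Q)² = (2·δy/y)² + (1·δx/x)² + (1·δq/q)²
  y term: (2×0.0535)² = 0.0115
  x term: (1×0.0822)² = 0.00676
  q term: (1×0.0414)² = 0.00171
Total = 0.0199. Share from y = 0.0115/0.0199 = 0.575.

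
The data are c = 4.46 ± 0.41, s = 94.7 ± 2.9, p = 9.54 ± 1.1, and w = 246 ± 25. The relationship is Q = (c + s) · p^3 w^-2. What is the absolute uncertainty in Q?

Let u = c + s = 99.2. δu = √(δc² + δs²) = √(0.168 + 8.41) = 2.93, so δu/u = 0.0295.
Q is then a monomial in u, p, w:
δQ/Q = √((δu/u)² + (3·δp/p)² + (-2·δw/w)²) = √(0.000872 + 0.120 + 0.0413) = 0.402
Q = 1.42, so δQ = 0.402 × 1.42 = 0.572.

0.572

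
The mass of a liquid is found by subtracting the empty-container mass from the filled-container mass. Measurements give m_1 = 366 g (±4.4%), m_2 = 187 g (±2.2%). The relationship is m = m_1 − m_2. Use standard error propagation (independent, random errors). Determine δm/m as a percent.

For a sum/difference, combine absolute errors in quadrature:
  (δm_1)² = 259;  (δm_2)² = 16.9
δm = √(276) = 16.6 g
m = 179 g, so δm/m = 16.6/179 = 0.0929.

9.29%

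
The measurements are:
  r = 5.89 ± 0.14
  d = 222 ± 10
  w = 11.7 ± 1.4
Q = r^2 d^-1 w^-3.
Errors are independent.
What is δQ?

3.56e-05

Relative error in a monomial: (δQ/Q)² = Σ (nᵢ · δxᵢ/xᵢ)².
  (2·δr/r)² = (2×0.0238)² = 0.00226;  (-1·δd/d)² = (-1×0.0450)² = 0.00203;  (-3·δw/w)² = (-3×0.120)² = 0.129
δQ/Q = √(0.133) = 0.365
Q = 9.76e-05, so δQ = 0.365 × 9.76e-05 = 3.56e-05.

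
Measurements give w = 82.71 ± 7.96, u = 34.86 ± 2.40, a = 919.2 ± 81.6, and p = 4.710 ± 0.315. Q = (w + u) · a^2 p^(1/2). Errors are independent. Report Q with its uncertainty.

Let h = w + u = 117.6. δh = √(δw² + δu²) = √(63.4 + 5.76) = 8.31, so δh/h = 0.0707.
Q is then a monomial in h, a, p:
δQ/Q = √((δh/h)² + (2·δa/a)² + (½·δp/p)²) = √(0.00500 + 0.0315 + 0.00112) = 0.194
Q = 2.156e+08, so δQ = 0.194 × 2.156e+08 = 4.18e+07.

(2.156 ± 0.418) × 10^8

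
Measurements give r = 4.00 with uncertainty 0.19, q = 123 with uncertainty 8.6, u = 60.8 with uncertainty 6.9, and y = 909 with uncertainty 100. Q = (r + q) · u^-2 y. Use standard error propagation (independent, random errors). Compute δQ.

8.16

Let w = r + q = 127. δw = √(δr² + δq²) = √(0.0361 + 74.0) = 8.60, so δw/w = 0.0677.
Q is then a monomial in w, u, y:
δQ/Q = √((δw/w)² + (-2·δu/u)² + (1·δy/y)²) = √(0.00459 + 0.0515 + 0.0121) = 0.261
Q = 31.2, so δQ = 0.261 × 31.2 = 8.16.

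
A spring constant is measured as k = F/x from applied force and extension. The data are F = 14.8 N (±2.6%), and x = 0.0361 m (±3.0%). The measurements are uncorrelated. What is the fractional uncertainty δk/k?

0.0397

Relative error in a monomial: (δk/k)² = Σ (nᵢ · δxᵢ/xᵢ)².
  (1·δF/F)² = (1×0.0260)² = 0.000676;  (-1·δx/x)² = (-1×0.0300)² = 0.000900
δk/k = √(0.00158) = 0.0397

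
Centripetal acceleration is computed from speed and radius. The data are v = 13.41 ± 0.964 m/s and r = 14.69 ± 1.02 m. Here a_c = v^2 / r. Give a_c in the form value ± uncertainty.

12.24 ± 1.95 m/s^2

a_c is a product of powers, so relative uncertainties combine in quadrature:
  (2·δv/v)² = (2×0.0719)² = 0.0207;  (-1·δr/r)² = (-1×0.0694)² = 0.00482
δa_c/a_c = √(0.0255) = 0.160
a_c = 12.24 m/s^2, so δa_c = 0.160 × 12.24 = 1.95 m/s^2.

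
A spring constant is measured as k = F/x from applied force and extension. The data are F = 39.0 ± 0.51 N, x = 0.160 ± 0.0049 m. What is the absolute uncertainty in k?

For a monomial k ∝ F, x^-1, fractional errors add in quadrature:
  (1·δF/F)² = (1×0.0131)² = 0.000171;  (-1·δx/x)² = (-1×0.0306)² = 0.000938
δk/k = √(0.00111) = 0.0333
k = 244 N/m, so δk = 0.0333 × 244 = 8.12 N/m.

8.12 N/m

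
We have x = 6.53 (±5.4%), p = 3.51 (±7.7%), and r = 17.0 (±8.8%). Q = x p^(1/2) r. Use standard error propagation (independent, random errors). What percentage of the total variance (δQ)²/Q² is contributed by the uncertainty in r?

63.8%

(δQ/Q)² = (1·δx/x)² + (½·δp/p)² + (1·δr/r)²
  x term: (1×0.0540)² = 0.00292
  p term: (0.5×0.0770)² = 0.00148
  r term: (1×0.0880)² = 0.00774
Total = 0.0121. Share from r = 0.00774/0.0121 = 0.638.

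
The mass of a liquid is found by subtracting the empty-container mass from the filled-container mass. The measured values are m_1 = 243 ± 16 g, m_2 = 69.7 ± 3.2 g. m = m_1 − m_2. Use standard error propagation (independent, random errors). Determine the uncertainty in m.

m is a linear combination, so absolute uncertainties add in quadrature:
  (δm_1)² = 256;  (δm_2)² = 10.2
δm = √(266) = 16.3 g

16.3 g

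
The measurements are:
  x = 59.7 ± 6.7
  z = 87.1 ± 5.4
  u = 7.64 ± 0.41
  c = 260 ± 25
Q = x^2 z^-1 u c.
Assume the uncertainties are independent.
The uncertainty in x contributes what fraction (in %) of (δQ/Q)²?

75.9%

(δQ/Q)² = (2·δx/x)² + (-1·δz/z)² + (1·δu/u)² + (1·δc/c)²
  x term: (2×0.112)² = 0.0504
  z term: (-1×0.0620)² = 0.00384
  u term: (1×0.0537)² = 0.00288
  c term: (1×0.0962)² = 0.00925
Total = 0.0663. Share from x = 0.0504/0.0663 = 0.759.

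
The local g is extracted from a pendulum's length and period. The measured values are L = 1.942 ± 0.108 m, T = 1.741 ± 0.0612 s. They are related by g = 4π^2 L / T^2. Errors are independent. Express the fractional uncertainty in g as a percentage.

Each factor contributes (exponent × relative error)² to (δg/g)²:
  (1·δL/L)² = (1×0.0556)² = 0.00309;  (-2·δT/T)² = (-2×0.0352)² = 0.00494
δg/g = √(0.00804) = 0.0896

8.96%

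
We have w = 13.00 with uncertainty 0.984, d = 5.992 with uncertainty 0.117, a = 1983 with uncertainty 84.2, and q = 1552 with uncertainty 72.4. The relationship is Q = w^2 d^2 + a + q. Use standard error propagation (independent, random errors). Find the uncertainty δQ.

Let p = w^2·d^2 = 6068. δp/p = √((2·δw/w)² + (2·δd/d)²) = √(0.0229 + 0.00153) = 0.156, so δp = 949.
Q = p + a + q: δQ = √(δp² + δa² + δq²) = √(9e+05 + 7090 + 5240) = 955

955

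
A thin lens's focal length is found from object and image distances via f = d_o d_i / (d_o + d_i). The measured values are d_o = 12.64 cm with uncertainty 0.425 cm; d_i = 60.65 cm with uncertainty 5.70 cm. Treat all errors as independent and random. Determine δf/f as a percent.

∂f/∂d_o = (d_i/(d_o+d_i))² = 0.685;  ∂f/∂d_i = (d_o/(d_o+d_i))² = 0.0297
δf = √((∂f/∂d_o · δd_o)² + (∂f/∂d_i · δd_i)²) = √(0.0847 + 0.0287) = 0.337 cm
f = 10.46 cm, so δf/f = 0.337/10.46 = 0.0322.

3.22%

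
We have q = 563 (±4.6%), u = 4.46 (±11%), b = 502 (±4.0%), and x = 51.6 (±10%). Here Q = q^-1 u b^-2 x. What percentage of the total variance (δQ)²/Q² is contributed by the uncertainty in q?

(δQ/Q)² = (-1·δq/q)² + (1·δu/u)² + (-2·δb/b)² + (1·δx/x)²
  q term: (-1×0.0460)² = 0.00212
  u term: (1×0.110)² = 0.0121
  b term: (-2×0.0400)² = 0.00640
  x term: (1×0.100)² = 0.0100
Total = 0.0306. Share from q = 0.00212/0.0306 = 0.0691.

6.91%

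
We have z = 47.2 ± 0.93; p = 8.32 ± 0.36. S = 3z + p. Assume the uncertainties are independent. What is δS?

2.81

For a sum/difference, combine absolute errors in quadrature:
  (3·δz)² = 7.78;  (δp)² = 0.130
δS = √(7.91) = 2.81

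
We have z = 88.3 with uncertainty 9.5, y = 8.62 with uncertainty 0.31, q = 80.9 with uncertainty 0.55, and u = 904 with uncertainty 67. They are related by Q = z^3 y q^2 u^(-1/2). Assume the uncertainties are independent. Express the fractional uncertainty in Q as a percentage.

Each factor contributes (exponent × relative error)² to (δQ/Q)²:
  (3·δz/z)² = (3×0.108)² = 0.104;  (1·δy/y)² = (1×0.0360)² = 0.00129;  (2·δq/q)² = (2×0.00680)² = 0.000185;  (−½·δu/u)² = (-0.5×0.0741)² = 0.00137
δQ/Q = √(0.107) = 0.327

32.7%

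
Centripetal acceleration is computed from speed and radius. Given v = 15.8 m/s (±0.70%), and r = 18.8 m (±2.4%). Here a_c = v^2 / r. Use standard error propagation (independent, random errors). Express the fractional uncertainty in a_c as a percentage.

a_c is a product of powers, so relative uncertainties combine in quadrature:
  (2·δv/v)² = (2×0.00700)² = 0.000196;  (-1·δr/r)² = (-1×0.0240)² = 0.000576
δa_c/a_c = √(0.000772) = 0.0278

2.78%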